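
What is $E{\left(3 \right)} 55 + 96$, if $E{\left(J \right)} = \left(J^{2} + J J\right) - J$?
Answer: $921$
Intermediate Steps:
$E{\left(J \right)} = - J + 2 J^{2}$ ($E{\left(J \right)} = \left(J^{2} + J^{2}\right) - J = 2 J^{2} - J = - J + 2 J^{2}$)
$E{\left(3 \right)} 55 + 96 = 3 \left(-1 + 2 \cdot 3\right) 55 + 96 = 3 \left(-1 + 6\right) 55 + 96 = 3 \cdot 5 \cdot 55 + 96 = 15 \cdot 55 + 96 = 825 + 96 = 921$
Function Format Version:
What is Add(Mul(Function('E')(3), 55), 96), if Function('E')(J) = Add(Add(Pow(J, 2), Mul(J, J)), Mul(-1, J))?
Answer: 921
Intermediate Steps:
Function('E')(J) = Add(Mul(-1, J), Mul(2, Pow(J, 2))) (Function('E')(J) = Add(Add(Pow(J, 2), Pow(J, 2)), Mul(-1, J)) = Add(Mul(2, Pow(J, 2)), Mul(-1, J)) = Add(Mul(-1, J), Mul(2, Pow(J, 2))))
Add(Mul(Function('E')(3), 55), 96) = Add(Mul(Mul(3, Add(-1, Mul(2, 3))), 55), 96) = Add(Mul(Mul(3, Add(-1, 6)), 55), 96) = Add(Mul(Mul(3, 5), 55), 96) = Add(Mul(15, 55), 96) = Add(825, 96) = 921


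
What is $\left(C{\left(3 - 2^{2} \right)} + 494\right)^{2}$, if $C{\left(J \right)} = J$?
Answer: $243049$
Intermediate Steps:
$\left(C{\left(3 - 2^{2} \right)} + 494\right)^{2} = \left(\left(3 - 2^{2}\right) + 494\right)^{2} = \left(\left(3 - 4\right) + 494\right)^{2} = \left(-1 + 494\right)^{2} = 493^{2} = 243049$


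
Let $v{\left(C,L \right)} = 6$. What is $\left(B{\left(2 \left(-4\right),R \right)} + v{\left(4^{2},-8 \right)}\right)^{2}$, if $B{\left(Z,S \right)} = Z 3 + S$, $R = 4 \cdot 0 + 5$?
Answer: $169$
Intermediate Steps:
$R = 5$ ($R = 0 + 5 = 5$)
$B{\left(Z,S \right)} = S + 3 Z$ ($B{\left(Z,S \right)} = 3 Z + S = S + 3 Z$)
$\left(B{\left(2 \left(-4\right),R \right)} + v{\left(4^{2},-8 \right)}\right)^{2} = \left(\left(5 + 3 \cdot 2 \left(-4\right)\right) + 6\right)^{2} = \left(\left(5 + 3 \left(-8\right)\right) + 6\right)^{2} = \left(\left(5 - 24\right) + 6\right)^{2} = \left(-19 + 6\right)^{2} = \left(-13\right)^{2} = 169$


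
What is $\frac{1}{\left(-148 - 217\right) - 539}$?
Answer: $- \frac{1}{904} \approx -0.0011062$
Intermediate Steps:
$\frac{1}{\left(-148 - 217\right) - 539} = \frac{1}{-365 - 539} = \frac{1}{-904} = - \frac{1}{904}$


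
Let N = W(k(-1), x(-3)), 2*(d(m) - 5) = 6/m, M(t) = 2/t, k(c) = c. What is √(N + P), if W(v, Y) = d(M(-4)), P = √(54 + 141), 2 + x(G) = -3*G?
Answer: √(-1 + √195) ≈ 3.6006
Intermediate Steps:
x(G) = -2 - 3*G
d(m) = 5 + 3/m (d(m) = 5 + (6/m)/2 = 5 + 3/m)
P = √195 ≈ 13.964
W(v, Y) = -1 (W(v, Y) = 5 + 3/((2/(-4))) = 5 + 3/((2*(-¼))) = 5 + 3/(-½) = 5 + 3*(-2) = 5 - 6 = -1)
N = -1
√(N + P) = √(-1 + √195)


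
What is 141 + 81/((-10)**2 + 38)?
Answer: 6513/46 ≈ 141.59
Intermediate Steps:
141 + 81/((-10)**2 + 38) = 141 + 81/(100 + 38) = 141 + 81/138 = 141 + 81*(1/138) = 141 + 27/46 = 6513/46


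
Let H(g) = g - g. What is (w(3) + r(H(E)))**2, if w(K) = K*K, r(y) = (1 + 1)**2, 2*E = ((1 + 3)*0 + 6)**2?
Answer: 169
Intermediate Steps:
E = 18 (E = ((1 + 3)*0 + 6)**2/2 = (4*0 + 6)**2/2 = (0 + 6)**2/2 = (1/2)*6**2 = (1/2)*36 = 18)
H(g) = 0
r(y) = 4 (r(y) = 2**2 = 4)
w(K) = K**2
(w(3) + r(H(E)))**2 = (3**2 + 4)**2 = (9 + 4)**2 = 13**2 = 169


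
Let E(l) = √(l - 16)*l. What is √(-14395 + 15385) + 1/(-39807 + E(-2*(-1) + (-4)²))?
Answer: -4423/176066289 + 3*√110 - 2*√2/176066289 ≈ 31.464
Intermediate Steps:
E(l) = l*√(-16 + l) (E(l) = √(-16 + l)*l = l*√(-16 + l))
√(-14395 + 15385) + 1/(-39807 + E(-2*(-1) + (-4)²)) = √(-14395 + 15385) + 1/(-39807 + (-2*(-1) + (-4)²)*√(-16 + (-2*(-1) + (-4)²))) = √990 + 1/(-39807 + (2 + 16)*√(-16 + (2 + 16))) = 3*√110 + 1/(-39807 + 18*√(-16 + 18)) = 3*√110 + 1/(-39807 + 18*√2) = 1/(-39807 + 18*√2) + 3*√110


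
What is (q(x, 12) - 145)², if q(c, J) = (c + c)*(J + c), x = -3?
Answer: 39601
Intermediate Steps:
q(c, J) = 2*c*(J + c) (q(c, J) = (2*c)*(J + c) = 2*c*(J + c))
(q(x, 12) - 145)² = (2*(-3)*(12 - 3) - 145)² = (2*(-3)*9 - 145)² = (-54 - 145)² = (-199)² = 39601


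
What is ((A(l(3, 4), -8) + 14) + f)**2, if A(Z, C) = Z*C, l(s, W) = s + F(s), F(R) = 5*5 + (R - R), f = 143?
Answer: 4489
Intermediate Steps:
F(R) = 25 (F(R) = 25 + 0 = 25)
l(s, W) = 25 + s (l(s, W) = s + 25 = 25 + s)
A(Z, C) = C*Z
((A(l(3, 4), -8) + 14) + f)**2 = ((-8*(25 + 3) + 14) + 143)**2 = ((-8*28 + 14) + 143)**2 = ((-224 + 14) + 143)**2 = (-210 + 143)**2 = (-67)**2 = 4489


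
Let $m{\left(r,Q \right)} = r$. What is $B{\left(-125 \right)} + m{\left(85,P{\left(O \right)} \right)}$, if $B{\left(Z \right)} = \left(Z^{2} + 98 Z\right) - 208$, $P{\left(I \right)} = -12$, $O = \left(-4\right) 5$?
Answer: $3252$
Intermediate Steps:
$O = -20$
$B{\left(Z \right)} = -208 + Z^{2} + 98 Z$
$B{\left(-125 \right)} + m{\left(85,P{\left(O \right)} \right)} = \left(-208 + \left(-125\right)^{2} + 98 \left(-125\right)\right) + 85 = \left(-208 + 15625 - 12250\right) + 85 = 3167 + 85 = 3252$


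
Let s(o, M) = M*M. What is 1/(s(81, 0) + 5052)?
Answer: 1/5052 ≈ 0.00019794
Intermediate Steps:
s(o, M) = M**2
1/(s(81, 0) + 5052) = 1/(0**2 + 5052) = 1/(0 + 5052) = 1/5052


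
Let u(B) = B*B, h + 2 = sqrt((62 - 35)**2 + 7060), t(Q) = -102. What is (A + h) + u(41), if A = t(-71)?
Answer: 1577 + sqrt(7789) ≈ 1665.3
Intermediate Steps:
h = -2 + sqrt(7789) (h = -2 + sqrt((62 - 35)**2 + 7060) = -2 + sqrt(27**2 + 7060) = -2 + sqrt(729 + 7060) = -2 + sqrt(7789) ≈ 86.255)
u(B) = B**2
A = -102
(A + h) + u(41) = (-102 + (-2 + sqrt(7789))) + 41**2 = (-104 + sqrt(7789)) + 1681 = 1577 + sqrt(7789)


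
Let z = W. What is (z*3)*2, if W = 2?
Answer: 12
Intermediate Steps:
z = 2
(z*3)*2 = (2*3)*2 = 6*2 = 12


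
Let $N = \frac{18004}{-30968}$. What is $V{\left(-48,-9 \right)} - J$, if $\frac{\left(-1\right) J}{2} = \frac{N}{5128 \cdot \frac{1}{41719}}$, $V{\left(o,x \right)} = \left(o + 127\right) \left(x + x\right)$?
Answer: $- \frac{4059310165}{2835784} \approx -1431.5$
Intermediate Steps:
$V{\left(o,x \right)} = 2 x \left(127 + o\right)$ ($V{\left(o,x \right)} = \left(127 + o\right) 2 x = 2 x \left(127 + o\right)$)
$N = - \frac{643}{1106}$ ($N = 18004 \left(- \frac{1}{30968}\right) = - \frac{643}{1106} \approx -0.58137$)
$J = \frac{26825317}{2835784}$ ($J = - 2 \left(- \frac{643}{1106 \cdot \frac{5128}{41719}}\right) = - 2 \left(\left(- \frac{643}{1106}\right) \frac{41719}{5128}\right) = \left(-2\right) \left(- \frac{26825317}{5671568}\right) = \frac{26825317}{2835784} \approx 9.4596$)
$V{\left(-48,-9 \right)} - J = 2 \left(-9\right) \left(127 - 48\right) - \frac{26825317}{2835784} = 2 \left(-9\right) 79 - \frac{26825317}{2835784} = -1422 - \frac{26825317}{2835784} = - \frac{4059310165}{2835784}$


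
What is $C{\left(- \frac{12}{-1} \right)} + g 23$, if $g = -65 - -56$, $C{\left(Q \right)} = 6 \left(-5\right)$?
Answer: $-237$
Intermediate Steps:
$C{\left(Q \right)} = -30$
$g = -9$ ($g = -65 + 56 = -9$)
$C{\left(- \frac{12}{-1} \right)} + g 23 = -30 - 207 = -237$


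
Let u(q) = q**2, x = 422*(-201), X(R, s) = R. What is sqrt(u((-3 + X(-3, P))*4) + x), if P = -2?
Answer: I*sqrt(84246) ≈ 290.25*I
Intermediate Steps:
x = -84822
sqrt(u((-3 + X(-3, P))*4) + x) = sqrt(((-3 - 3)*4)**2 - 84822) = sqrt((-6*4)**2 - 84822) = sqrt((-24)**2 - 84822) = sqrt(576 - 84822) = sqrt(-84246) = I*sqrt(84246)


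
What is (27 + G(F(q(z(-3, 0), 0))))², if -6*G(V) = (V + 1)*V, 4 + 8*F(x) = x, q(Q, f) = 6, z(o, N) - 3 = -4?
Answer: 6692569/9216 ≈ 726.19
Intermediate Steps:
z(o, N) = -1 (z(o, N) = 3 - 4 = -1)
F(x) = -½ + x/8
G(V) = -V*(1 + V)/6 (G(V) = -(V + 1)*V/6 = -(1 + V)*V/6 = -V*(1 + V)/6)
(27 + G(F(q(z(-3, 0), 0))))² = (27 - (-½ + (⅛)*6)*(1 + (-½ + (⅛)*6))/6)² = (27 - (-½ + ¾)*(1 + (-½ + ¾))/6)² = (27 - ⅙*¼*(1 + ¼))² = (27 - ⅙*¼*5/4)² = (27 - 5/96)² = (2587/96)² = 6692569/9216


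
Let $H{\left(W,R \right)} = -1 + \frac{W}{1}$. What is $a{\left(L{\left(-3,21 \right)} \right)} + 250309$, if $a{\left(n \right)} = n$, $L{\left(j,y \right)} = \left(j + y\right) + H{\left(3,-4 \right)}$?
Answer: $250329$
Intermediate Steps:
$H{\left(W,R \right)} = -1 + W$ ($H{\left(W,R \right)} = -1 + W 1 = -1 + W$)
$L{\left(j,y \right)} = 2 + j + y$ ($L{\left(j,y \right)} = \left(j + y\right) + \left(-1 + 3\right) = \left(j + y\right) + 2 = 2 + j + y$)
$a{\left(L{\left(-3,21 \right)} \right)} + 250309 = \left(2 - 3 + 21\right) + 250309 = 20 + 250309 = 250329$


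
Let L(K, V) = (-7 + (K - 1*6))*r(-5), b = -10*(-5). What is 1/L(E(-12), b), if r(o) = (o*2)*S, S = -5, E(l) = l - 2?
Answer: -1/1350 ≈ -0.00074074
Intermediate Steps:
E(l) = -2 + l
r(o) = -10*o (r(o) = (o*2)*(-5) = (2*o)*(-5) = -10*o)
b = 50
L(K, V) = -650 + 50*K (L(K, V) = (-7 + (K - 1*6))*(-10*(-5)) = (-7 + (K - 6))*50 = (-7 + (-6 + K))*50 = (-13 + K)*50 = -650 + 50*K)
1/L(E(-12), b) = 1/(-650 + 50*(-2 - 12)) = 1/(-650 + 50*(-14)) = 1/(-650 - 700) = 1/(-1350) = -1/1350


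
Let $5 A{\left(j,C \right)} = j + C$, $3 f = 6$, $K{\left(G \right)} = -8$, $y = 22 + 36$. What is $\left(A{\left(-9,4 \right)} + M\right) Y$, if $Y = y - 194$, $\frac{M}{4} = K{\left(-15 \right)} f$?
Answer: $8840$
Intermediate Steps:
$y = 58$
$f = 2$ ($f = \frac{1}{3} \cdot 6 = 2$)
$M = -64$ ($M = 4 \left(\left(-8\right) 2\right) = 4 \left(-16\right) = -64$)
$A{\left(j,C \right)} = \frac{C}{5} + \frac{j}{5}$ ($A{\left(j,C \right)} = \frac{j + C}{5} = \frac{C + j}{5} = \frac{C}{5} + \frac{j}{5}$)
$Y = -136$ ($Y = 58 - 194 = -136$)
$\left(A{\left(-9,4 \right)} + M\right) Y = \left(\left(\frac{1}{5} \cdot 4 + \frac{1}{5} \left(-9\right)\right) - 64\right) \left(-136\right) = \left(\left(\frac{4}{5} - \frac{9}{5}\right) - 64\right) \left(-136\right) = \left(-1 - 64\right) \left(-136\right) = \left(-65\right) \left(-136\right) = 8840$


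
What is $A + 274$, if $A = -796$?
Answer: $-522$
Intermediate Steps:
$A + 274 = -796 + 274 = -522$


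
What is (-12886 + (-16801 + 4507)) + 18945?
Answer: -6235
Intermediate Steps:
(-12886 + (-16801 + 4507)) + 18945 = (-12886 - 12294) + 18945 = -25180 + 18945 = -6235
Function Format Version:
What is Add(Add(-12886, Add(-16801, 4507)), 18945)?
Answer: -6235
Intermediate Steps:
Add(Add(-12886, Add(-16801, 4507)), 18945) = Add(Add(-12886, -12294), 18945) = Add(-25180, 18945) = -6235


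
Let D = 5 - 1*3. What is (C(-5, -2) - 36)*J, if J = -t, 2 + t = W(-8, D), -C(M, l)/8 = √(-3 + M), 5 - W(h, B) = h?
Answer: 396 + 176*I*√2 ≈ 396.0 + 248.9*I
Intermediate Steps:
D = 2 (D = 5 - 3 = 2)
W(h, B) = 5 - h
C(M, l) = -8*√(-3 + M)
t = 11 (t = -2 + (5 - 1*(-8)) = -2 + (5 + 8) = -2 + 13 = 11)
J = -11 (J = -1*11 = -11)
(C(-5, -2) - 36)*J = (-8*√(-3 - 5) - 36)*(-11) = (-16*I*√2 - 36)*(-11) = (-36 - 16*I*√2)*(-11) = 396 + 176*I*√2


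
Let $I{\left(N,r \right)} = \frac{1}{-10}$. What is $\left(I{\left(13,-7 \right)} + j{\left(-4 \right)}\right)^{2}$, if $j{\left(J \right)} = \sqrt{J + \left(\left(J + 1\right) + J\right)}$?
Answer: $\frac{\left(1 - 10 i \sqrt{11}\right)^{2}}{100} \approx -10.99 - 0.66333 i$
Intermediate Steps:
$I{\left(N,r \right)} = - \frac{1}{10}$
$j{\left(J \right)} = \sqrt{1 + 3 J}$ ($j{\left(J \right)} = \sqrt{J + \left(\left(1 + J\right) + J\right)} = \sqrt{J + \left(1 + 2 J\right)} = \sqrt{1 + 3 J}$)
$\left(I{\left(13,-7 \right)} + j{\left(-4 \right)}\right)^{2} = \left(- \frac{1}{10} + \sqrt{1 + 3 \left(-4\right)}\right)^{2} = \left(- \frac{1}{10} + \sqrt{1 - 12}\right)^{2} = \left(- \frac{1}{10} + \sqrt{-11}\right)^{2} = \left(- \frac{1}{10} + i \sqrt{11}\right)^{2}$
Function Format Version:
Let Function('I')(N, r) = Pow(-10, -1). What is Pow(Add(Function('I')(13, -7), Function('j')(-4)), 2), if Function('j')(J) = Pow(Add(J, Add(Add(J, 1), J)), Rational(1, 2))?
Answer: Mul(Rational(1, 100), Pow(Add(1, Mul(-10, I, Pow(11, Rational(1, 2)))), 2)) ≈ Add(-10.990, Mul(-0.66333, I))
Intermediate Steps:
Function('I')(N, r) = Rational(-1, 10)
Function('j')(J) = Pow(Add(1, Mul(3, J)), Rational(1, 2)) (Function('j')(J) = Pow(Add(J, Add(Add(1, J), J)), Rational(1, 2)) = Pow(Add(J, Add(1, Mul(2, J))), Rational(1, 2)) = Pow(Add(1, Mul(3, J)), Rational(1, 2)))
Pow(Add(Function('I')(13, -7), Function('j')(-4)), 2) = Pow(Add(Rational(-1, 10), Pow(Add(1, Mul(3, -4)), Rational(1, 2))), 2) = Pow(Add(Rational(-1, 10), Pow(Add(1, -12), Rational(1, 2))), 2) = Pow(Add(Rational(-1, 10), Pow(-11, Rational(1, 2))), 2) = Pow(Add(Rational(-1, 10), Mul(I, Pow(11, Rational(1, 2)))), 2)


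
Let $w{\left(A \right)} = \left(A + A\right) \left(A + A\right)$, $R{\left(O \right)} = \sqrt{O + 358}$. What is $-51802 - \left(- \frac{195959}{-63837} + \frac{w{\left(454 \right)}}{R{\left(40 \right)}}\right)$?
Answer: $- \frac{3307080233}{63837} - \frac{412232 \sqrt{398}}{199} \approx -93132.0$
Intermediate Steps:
$R{\left(O \right)} = \sqrt{358 + O}$
$w{\left(A \right)} = 4 A^{2}$ ($w{\left(A \right)} = 2 A 2 A = 4 A^{2}$)
$-51802 - \left(- \frac{195959}{-63837} + \frac{w{\left(454 \right)}}{R{\left(40 \right)}}\right) = -51802 - \left(- \frac{195959}{-63837} + \frac{4 \cdot 454^{2}}{\sqrt{358 + 40}}\right) = -51802 - \left(\left(-195959\right) \left(- \frac{1}{63837}\right) + \frac{4 \cdot 206116}{\sqrt{398}}\right) = -51802 - \left(\frac{195959}{63837} + 824464 \frac{\sqrt{398}}{398}\right) = -51802 - \left(\frac{195959}{63837} + \frac{412232 \sqrt{398}}{199}\right) = - \frac{3307080233}{63837} - \frac{412232 \sqrt{398}}{199}$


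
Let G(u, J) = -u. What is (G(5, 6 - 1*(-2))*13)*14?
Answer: -910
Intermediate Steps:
(G(5, 6 - 1*(-2))*13)*14 = (-1*5*13)*14 = -5*13*14 = -65*14 = -910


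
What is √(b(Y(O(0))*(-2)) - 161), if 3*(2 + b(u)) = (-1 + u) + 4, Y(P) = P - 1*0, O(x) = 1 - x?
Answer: 2*I*√366/3 ≈ 12.754*I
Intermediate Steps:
Y(P) = P (Y(P) = P + 0 = P)
b(u) = -1 + u/3 (b(u) = -2 + ((-1 + u) + 4)/3 = -2 + (3 + u)/3 = -2 + (1 + u/3) = -1 + u/3)
√(b(Y(O(0))*(-2)) - 161) = √((-1 + ((1 - 1*0)*(-2))/3) - 161) = √((-1 + ((1 + 0)*(-2))/3) - 161) = √((-1 + (1*(-2))/3) - 161) = √((-1 + (⅓)*(-2)) - 161) = √((-1 - ⅔) - 161) = √(-5/3 - 161) = √(-488/3) = 2*I*√366/3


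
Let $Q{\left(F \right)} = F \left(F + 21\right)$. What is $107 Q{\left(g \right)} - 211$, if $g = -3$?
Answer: $-5989$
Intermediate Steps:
$Q{\left(F \right)} = F \left(21 + F\right)$
$107 Q{\left(g \right)} - 211 = 107 \left(- 3 \left(21 - 3\right)\right) - 211 = 107 \left(\left(-3\right) 18\right) - 211 = 107 \left(-54\right) - 211 = -5778 - 211 = -5989$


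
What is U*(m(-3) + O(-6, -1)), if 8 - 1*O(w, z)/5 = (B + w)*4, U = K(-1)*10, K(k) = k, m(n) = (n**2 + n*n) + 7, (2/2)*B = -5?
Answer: -2850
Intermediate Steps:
B = -5
m(n) = 7 + 2*n**2 (m(n) = (n**2 + n**2) + 7 = 2*n**2 + 7 = 7 + 2*n**2)
U = -10 (U = -1*10 = -10)
O(w, z) = 140 - 20*w (O(w, z) = 40 - 5*(-5 + w)*4 = 40 - 5*(-20 + 4*w) = 40 + (100 - 20*w) = 140 - 20*w)
U*(m(-3) + O(-6, -1)) = -10*((7 + 2*(-3)**2) + (140 - 20*(-6))) = -10*((7 + 2*9) + (140 + 120)) = -10*((7 + 18) + 260) = -10*(25 + 260) = -10*285 = -2850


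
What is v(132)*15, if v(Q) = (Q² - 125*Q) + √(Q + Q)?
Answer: 13860 + 30*√66 ≈ 14104.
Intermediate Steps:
v(Q) = Q² - 125*Q + √2*√Q (v(Q) = (Q² - 125*Q) + √(2*Q) = (Q² - 125*Q) + √2*√Q = Q² - 125*Q + √2*√Q)
v(132)*15 = (132² - 125*132 + √2*√132)*15 = (17424 - 16500 + √2*(2*√33))*15 = (17424 - 16500 + 2*√66)*15 = (924 + 2*√66)*15 = 13860 + 30*√66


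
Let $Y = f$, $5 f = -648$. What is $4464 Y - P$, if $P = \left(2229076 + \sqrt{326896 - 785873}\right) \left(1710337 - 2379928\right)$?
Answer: $\frac{7462843246908}{5} + 669591 i \sqrt{458977} \approx 1.4926 \cdot 10^{12} + 4.5363 \cdot 10^{8} i$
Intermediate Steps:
$f = - \frac{648}{5}$ ($f = \frac{1}{5} \left(-648\right) = - \frac{648}{5} \approx -129.6$)
$Y = - \frac{648}{5} \approx -129.6$
$P = -1492569227916 - 669591 i \sqrt{458977}$ ($P = \left(2229076 + \sqrt{-458977}\right) \left(-669591\right) = \left(2229076 + i \sqrt{458977}\right) \left(-669591\right) = -1492569227916 - 669591 i \sqrt{458977} \approx -1.4926 \cdot 10^{12} - 4.5363 \cdot 10^{8} i$)
$4464 Y - P = 4464 \left(- \frac{648}{5}\right) - \left(-1492569227916 - 669591 i \sqrt{458977}\right) = - \frac{2892672}{5} + \left(1492569227916 + 669591 i \sqrt{458977}\right) = \frac{7462843246908}{5} + 669591 i \sqrt{458977}$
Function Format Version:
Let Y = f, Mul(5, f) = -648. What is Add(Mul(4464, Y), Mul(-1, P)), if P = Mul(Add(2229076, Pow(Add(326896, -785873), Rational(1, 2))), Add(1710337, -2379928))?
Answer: Add(Rational(7462843246908, 5), Mul(669591, I, Pow(458977, Rational(1, 2)))) ≈ Add(1.4926e+12, Mul(4.5363e+8, I))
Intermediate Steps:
f = Rational(-648, 5) (f = Mul(Rational(1, 5), -648) = Rational(-648, 5) ≈ -129.60)
Y = Rational(-648, 5) ≈ -129.60
P = Add(-1492569227916, Mul(-669591, I, Pow(458977, Rational(1, 2)))) (P = Mul(Add(2229076, Pow(-458977, Rational(1, 2))), -669591) = Mul(Add(2229076, Mul(I, Pow(458977, Rational(1, 2)))), -669591) = Add(-1492569227916, Mul(-669591, I, Pow(458977, Rational(1, 2)))) ≈ Add(-1.4926e+12, Mul(-4.5363e+8, I)))
Add(Mul(4464, Y), Mul(-1, P)) = Add(Mul(4464, Rational(-648, 5)), Mul(-1, Add(-1492569227916, Mul(-669591, I, Pow(458977, Rational(1, 2)))))) = Add(Rational(-2892672, 5), Add(1492569227916, Mul(669591, I, Pow(458977, Rational(1, 2))))) = Add(Rational(7462843246908, 5), Mul(669591, I, Pow(458977, Rational(1, 2))))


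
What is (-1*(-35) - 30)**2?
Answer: 25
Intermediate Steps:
(-1*(-35) - 30)**2 = (35 - 30)**2 = 5**2 = 25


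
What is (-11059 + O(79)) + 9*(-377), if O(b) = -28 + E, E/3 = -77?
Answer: -14711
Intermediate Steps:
E = -231 (E = 3*(-77) = -231)
O(b) = -259 (O(b) = -28 - 231 = -259)
(-11059 + O(79)) + 9*(-377) = (-11059 - 259) + 9*(-377) = -11318 - 3393 = -14711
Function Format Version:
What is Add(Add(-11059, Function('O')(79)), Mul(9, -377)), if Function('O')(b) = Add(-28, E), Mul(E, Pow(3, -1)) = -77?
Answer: -14711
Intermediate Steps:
E = -231 (E = Mul(3, -77) = -231)
Function('O')(b) = -259 (Function('O')(b) = Add(-28, -231) = -259)
Add(Add(-11059, Function('O')(79)), Mul(9, -377)) = Add(Add(-11059, -259), Mul(9, -377)) = Add(-11318, -3393) = -14711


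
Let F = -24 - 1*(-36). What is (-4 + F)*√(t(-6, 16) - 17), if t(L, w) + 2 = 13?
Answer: 8*I*√6 ≈ 19.596*I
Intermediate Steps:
t(L, w) = 11 (t(L, w) = -2 + 13 = 11)
F = 12 (F = -24 + 36 = 12)
(-4 + F)*√(t(-6, 16) - 17) = (-4 + 12)*√(11 - 17) = 8*√(-6) = 8*(I*√6) = 8*I*√6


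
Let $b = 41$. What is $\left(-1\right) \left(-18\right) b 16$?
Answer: $11808$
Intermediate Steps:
$\left(-1\right) \left(-18\right) b 16 = \left(-1\right) \left(-18\right) 41 \cdot 16 = 18 \cdot 41 \cdot 16 = 738 \cdot 16 = 11808$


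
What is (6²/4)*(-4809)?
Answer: -43281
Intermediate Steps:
(6²/4)*(-4809) = (36*(¼))*(-4809) = 9*(-4809) = -43281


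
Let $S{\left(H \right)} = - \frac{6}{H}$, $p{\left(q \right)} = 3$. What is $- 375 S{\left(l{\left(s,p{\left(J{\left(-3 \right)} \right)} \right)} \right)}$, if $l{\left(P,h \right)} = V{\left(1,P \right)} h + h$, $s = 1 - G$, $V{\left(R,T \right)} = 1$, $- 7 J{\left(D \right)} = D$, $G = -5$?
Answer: $375$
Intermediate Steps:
$J{\left(D \right)} = - \frac{D}{7}$
$s = 6$ ($s = 1 - -5 = 1 + 5 = 6$)
$l{\left(P,h \right)} = 2 h$ ($l{\left(P,h \right)} = 1 h + h = h + h = 2 h$)
$- 375 S{\left(l{\left(s,p{\left(J{\left(-3 \right)} \right)} \right)} \right)} = - 375 \left(- \frac{6}{2 \cdot 3}\right) = - 375 \left(- \frac{6}{6}\right) = - 375 \left(\left(-6\right) \frac{1}{6}\right) = \left(-375\right) \left(-1\right) = 375$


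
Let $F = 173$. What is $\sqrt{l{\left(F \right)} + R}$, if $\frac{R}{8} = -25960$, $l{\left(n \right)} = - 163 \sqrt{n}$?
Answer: $\sqrt{-207680 - 163 \sqrt{173}} \approx 458.07 i$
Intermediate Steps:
$R = -207680$ ($R = 8 \left(-25960\right) = -207680$)
$\sqrt{l{\left(F \right)} + R} = \sqrt{- 163 \sqrt{173} - 207680} = \sqrt{-207680 - 163 \sqrt{173}}$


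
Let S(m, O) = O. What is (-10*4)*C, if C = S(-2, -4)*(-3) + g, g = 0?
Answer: -480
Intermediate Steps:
C = 12 (C = -4*(-3) + 0 = 12 + 0 = 12)
(-10*4)*C = -10*4*12 = -40*12 = -480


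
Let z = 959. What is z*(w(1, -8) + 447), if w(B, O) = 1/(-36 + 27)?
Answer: 3857098/9 ≈ 4.2857e+5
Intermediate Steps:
w(B, O) = -⅑ (w(B, O) = 1/(-9) = -⅑)
z*(w(1, -8) + 447) = 959*(-⅑ + 447) = 959*(4022/9) = 3857098/9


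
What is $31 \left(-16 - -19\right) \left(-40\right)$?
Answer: $-3720$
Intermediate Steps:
$31 \left(-16 - -19\right) \left(-40\right) = 31 \left(-16 + 19\right) \left(-40\right) = 31 \cdot 3 \left(-40\right) = 93 \left(-40\right) = -3720$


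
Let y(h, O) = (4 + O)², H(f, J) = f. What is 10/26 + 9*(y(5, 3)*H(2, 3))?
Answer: 11471/13 ≈ 882.38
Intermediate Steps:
10/26 + 9*(y(5, 3)*H(2, 3)) = 10/26 + 9*((4 + 3)²*2) = 10*(1/26) + 9*(7²*2) = 5/13 + 9*(49*2) = 5/13 + 9*98 = 5/13 + 882 = 11471/13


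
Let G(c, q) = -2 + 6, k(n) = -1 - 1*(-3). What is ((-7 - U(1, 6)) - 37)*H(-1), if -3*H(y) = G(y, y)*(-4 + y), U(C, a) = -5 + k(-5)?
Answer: -820/3 ≈ -273.33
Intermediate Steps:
k(n) = 2 (k(n) = -1 + 3 = 2)
G(c, q) = 4
U(C, a) = -3 (U(C, a) = -5 + 2 = -3)
H(y) = 16/3 - 4*y/3 (H(y) = -4*(-4 + y)/3 = -(-16 + 4*y)/3 = 16/3 - 4*y/3)
((-7 - U(1, 6)) - 37)*H(-1) = ((-7 - 1*(-3)) - 37)*(16/3 - 4/3*(-1)) = ((-7 + 3) - 37)*(16/3 + 4/3) = (-4 - 37)*(20/3) = -41*20/3 = -820/3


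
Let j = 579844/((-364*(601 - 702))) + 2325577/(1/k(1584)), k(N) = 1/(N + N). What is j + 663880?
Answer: 19352085996095/29117088 ≈ 6.6463e+5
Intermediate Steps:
k(N) = 1/(2*N)
j = 21833614655/29117088 (j = 579844/((-364*(601 - 702))) + 2325577/(1/((1/2)/1584)) = 579844/((-364*(-101))) + 2325577/(1/((1/2)*(1/1584))) = 579844/36764 + 2325577/(1/(1/3168)) = 579844*(1/36764) + 2325577/3168 = 144961/9191 + 2325577*(1/3168) = 144961/9191 + 2325577/3168 = 21833614655/29117088 ≈ 749.86)
j + 663880 = 21833614655/29117088 + 663880 = 19352085996095/29117088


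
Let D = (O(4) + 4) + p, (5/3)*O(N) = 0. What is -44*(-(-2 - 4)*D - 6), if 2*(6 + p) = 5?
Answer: 132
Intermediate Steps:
p = -7/2 (p = -6 + (1/2)*5 = -6 + 5/2 = -7/2 ≈ -3.5000)
O(N) = 0 (O(N) = (3/5)*0 = 0)
D = 1/2 (D = (0 + 4) - 7/2 = 4 - 7/2 = 1/2 ≈ 0.50000)
-44*(-(-2 - 4)*D - 6) = -44*(-(-2 - 4)/2 - 6) = -44*(-(-6)/2 - 6) = -44*(-1*(-3) - 6) = -44*(3 - 6) = -44*(-3) = 132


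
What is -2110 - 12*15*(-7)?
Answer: -850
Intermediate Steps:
-2110 - 12*15*(-7) = -2110 - 180*(-7) = -2110 + 1260 = -850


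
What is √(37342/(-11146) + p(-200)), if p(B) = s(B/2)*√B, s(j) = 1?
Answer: √(-104053483 + 310583290*I*√2)/5573 ≈ 2.3647 + 2.9903*I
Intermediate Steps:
p(B) = √B (p(B) = 1*√B = √B)
√(37342/(-11146) + p(-200)) = √(37342/(-11146) + √(-200)) = √(37342*(-1/11146) + 10*I*√2) = √(-18671/5573 + 10*I*√2)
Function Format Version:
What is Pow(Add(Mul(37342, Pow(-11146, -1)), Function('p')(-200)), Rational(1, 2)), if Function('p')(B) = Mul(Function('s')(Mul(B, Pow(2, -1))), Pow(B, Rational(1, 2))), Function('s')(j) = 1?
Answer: Mul(Rational(1, 5573), Pow(Add(-104053483, Mul(310583290, I, Pow(2, Rational(1, 2)))), Rational(1, 2))) ≈ Add(2.3647, Mul(2.9903, I))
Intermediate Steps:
Function('p')(B) = Pow(B, Rational(1, 2)) (Function('p')(B) = Mul(1, Pow(B, Rational(1, 2))) = Pow(B, Rational(1, 2)))
Pow(Add(Mul(37342, Pow(-11146, -1)), Function('p')(-200)), Rational(1, 2)) = Pow(Add(Mul(37342, Pow(-11146, -1)), Pow(-200, Rational(1, 2))), Rational(1, 2)) = Pow(Add(Mul(37342, Rational(-1, 11146)), Mul(10, I, Pow(2, Rational(1, 2)))), Rational(1, 2)) = Pow(Add(Rational(-18671, 5573), Mul(10, I, Pow(2, Rational(1, 2)))), Rational(1, 2))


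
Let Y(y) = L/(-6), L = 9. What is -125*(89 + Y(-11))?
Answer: -21875/2 ≈ -10938.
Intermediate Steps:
Y(y) = -3/2 (Y(y) = 9/(-6) = 9*(-⅙) = -3/2)
-125*(89 + Y(-11)) = -125*(89 - 3/2) = -125*175/2 = -21875/2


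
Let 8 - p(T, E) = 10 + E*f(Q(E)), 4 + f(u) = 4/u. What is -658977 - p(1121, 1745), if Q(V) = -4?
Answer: -667700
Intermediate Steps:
f(u) = -4 + 4/u
p(T, E) = -2 + 5*E (p(T, E) = 8 - (10 + E*(-4 + 4/(-4))) = 8 - (10 + E*(-4 + 4*(-¼))) = 8 - (10 + E*(-4 - 1)) = 8 - (10 + E*(-5)) = 8 - (10 - 5*E) = 8 + (-10 + 5*E) = -2 + 5*E)
-658977 - p(1121, 1745) = -658977 - (-2 + 5*1745) = -658977 - (-2 + 8725) = -658977 - 1*8723 = -658977 - 8723 = -667700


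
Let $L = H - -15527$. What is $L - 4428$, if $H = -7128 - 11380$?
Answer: $-7409$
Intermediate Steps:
$H = -18508$
$L = -2981$ ($L = -18508 - -15527 = -18508 + 15527 = -2981$)
$L - 4428 = -2981 - 4428 = -7409$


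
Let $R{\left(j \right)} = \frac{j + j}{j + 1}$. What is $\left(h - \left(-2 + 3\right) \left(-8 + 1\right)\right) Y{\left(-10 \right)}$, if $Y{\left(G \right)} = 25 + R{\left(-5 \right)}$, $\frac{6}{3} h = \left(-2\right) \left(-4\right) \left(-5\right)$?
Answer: $- \frac{715}{2} \approx -357.5$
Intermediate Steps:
$h = -20$ ($h = \frac{\left(-2\right) \left(-4\right) \left(-5\right)}{2} = \frac{8 \left(-5\right)}{2} = \frac{1}{2} \left(-40\right) = -20$)
$R{\left(j \right)} = \frac{2 j}{1 + j}$
$Y{\left(G \right)} = \frac{55}{2}$ ($Y{\left(G \right)} = 25 + 2 \left(-5\right) \frac{1}{1 - 5} = 25 + 2 \left(-5\right) \frac{1}{-4} = 25 + 2 \left(-5\right) \left(- \frac{1}{4}\right) = 25 + \frac{5}{2} = \frac{55}{2}$)
$\left(h - \left(-2 + 3\right) \left(-8 + 1\right)\right) Y{\left(-10 \right)} = \left(-20 - \left(-2 + 3\right) \left(-8 + 1\right)\right) \frac{55}{2} = \left(-20 - 1 \left(-7\right)\right) \frac{55}{2} = \left(-20 - -7\right) \frac{55}{2} = \left(-20 + 7\right) \frac{55}{2} = \left(-13\right) \frac{55}{2} = - \frac{715}{2}$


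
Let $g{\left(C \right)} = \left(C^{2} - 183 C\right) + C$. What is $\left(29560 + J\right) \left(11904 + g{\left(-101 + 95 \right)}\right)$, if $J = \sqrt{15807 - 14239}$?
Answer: $385225920 + 364896 \sqrt{2} \approx 3.8574 \cdot 10^{8}$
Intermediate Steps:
$J = 28 \sqrt{2}$ ($J = \sqrt{1568} = 28 \sqrt{2} \approx 39.598$)
$g{\left(C \right)} = C^{2} - 182 C$
$\left(29560 + J\right) \left(11904 + g{\left(-101 + 95 \right)}\right) = \left(29560 + 28 \sqrt{2}\right) \left(11904 + \left(-101 + 95\right) \left(-182 + \left(-101 + 95\right)\right)\right) = \left(29560 + 28 \sqrt{2}\right) \left(11904 - 6 \left(-182 - 6\right)\right) = \left(29560 + 28 \sqrt{2}\right) \left(11904 - -1128\right) = \left(29560 + 28 \sqrt{2}\right) \left(11904 + 1128\right) = \left(29560 + 28 \sqrt{2}\right) 13032 = 385225920 + 364896 \sqrt{2}$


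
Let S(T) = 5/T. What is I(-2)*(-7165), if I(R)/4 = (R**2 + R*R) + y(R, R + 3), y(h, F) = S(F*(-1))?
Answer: -85980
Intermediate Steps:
y(h, F) = -5/F (y(h, F) = 5/((F*(-1))) = 5/((-F)) = 5*(-1/F) = -5/F)
I(R) = -20/(3 + R) + 8*R**2 (I(R) = 4*((R**2 + R*R) - 5/(R + 3)) = 4*((R**2 + R**2) - 5/(3 + R)) = 4*(2*R**2 - 5/(3 + R)) = 4*(-5/(3 + R) + 2*R**2) = -20/(3 + R) + 8*R**2)
I(-2)*(-7165) = (4*(-5 + 2*(-2)**2*(3 - 2))/(3 - 2))*(-7165) = (4*(-5 + 2*4*1)/1)*(-7165) = (4*1*(-5 + 8))*(-7165) = (4*1*3)*(-7165) = 12*(-7165) = -85980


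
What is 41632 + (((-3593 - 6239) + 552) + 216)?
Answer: 32568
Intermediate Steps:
41632 + (((-3593 - 6239) + 552) + 216) = 41632 + ((-9832 + 552) + 216) = 41632 + (-9280 + 216) = 41632 - 9064 = 32568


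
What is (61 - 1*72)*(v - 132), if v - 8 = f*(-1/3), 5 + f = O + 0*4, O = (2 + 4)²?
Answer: 4433/3 ≈ 1477.7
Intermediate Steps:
O = 36 (O = 6² = 36)
f = 31 (f = -5 + (36 + 0*4) = -5 + (36 + 0) = -5 + 36 = 31)
v = -7/3 (v = 8 + 31*(-1/3) = 8 + 31*(-1*⅓) = 8 + 31*(-⅓) = 8 - 31/3 = -7/3 ≈ -2.3333)
(61 - 1*72)*(v - 132) = (61 - 1*72)*(-7/3 - 132) = (61 - 72)*(-403/3) = -11*(-403/3) = 4433/3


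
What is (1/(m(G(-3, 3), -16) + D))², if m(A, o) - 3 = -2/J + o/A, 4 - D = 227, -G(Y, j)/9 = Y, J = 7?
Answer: 35721/1742728516 ≈ 2.0497e-5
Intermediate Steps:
G(Y, j) = -9*Y
D = -223 (D = 4 - 1*227 = 4 - 227 = -223)
m(A, o) = 19/7 + o/A (m(A, o) = 3 + (-2/7 + o/A) = 19/7 + o/A)
(1/(m(G(-3, 3), -16) + D))² = (1/((19/7 - 16/((-9*(-3)))) - 223))² = (1/((19/7 - 16/27) - 223))² = (1/(401/189 - 223))² = (1/(-41746/189))² = (-189/41746)² = 35721/1742728516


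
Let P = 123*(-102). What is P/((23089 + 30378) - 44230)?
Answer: -4182/3079 ≈ -1.3582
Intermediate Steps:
P = -12546
P/((23089 + 30378) - 44230) = -12546/((23089 + 30378) - 44230) = -12546/(53467 - 44230) = -12546/9237 = -12546*1/9237 = -4182/3079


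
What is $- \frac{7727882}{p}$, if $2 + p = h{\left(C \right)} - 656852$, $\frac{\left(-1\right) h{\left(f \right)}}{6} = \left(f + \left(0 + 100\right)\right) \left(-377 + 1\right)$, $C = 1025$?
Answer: $- \frac{3863941}{940573} \approx -4.1081$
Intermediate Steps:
$h{\left(f \right)} = 225600 + 2256 f$ ($h{\left(f \right)} = - 6 \left(f + \left(0 + 100\right)\right) \left(-377 + 1\right) = - 6 \left(f + 100\right) \left(-376\right) = - 6 \left(100 + f\right) \left(-376\right) = - 6 \left(-37600 - 376 f\right) = 225600 + 2256 f$)
$p = 1881146$ ($p = -2 + \left(\left(225600 + 2256 \cdot 1025\right) - 656852\right) = -2 + \left(\left(225600 + 2312400\right) - 656852\right) = -2 + \left(2538000 - 656852\right) = -2 + 1881148 = 1881146$)
$- \frac{7727882}{p} = - \frac{7727882}{1881146} = \left(-7727882\right) \frac{1}{1881146} = - \frac{3863941}{940573}$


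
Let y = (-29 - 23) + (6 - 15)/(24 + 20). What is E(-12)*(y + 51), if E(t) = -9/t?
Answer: -159/176 ≈ -0.90341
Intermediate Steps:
y = -2297/44 (y = -52 - 9/44 = -2297/44 ≈ -52.205)
E(-12)*(y + 51) = (-9/(-12))*(-2297/44 + 51) = -9*(-1/12)*(-53/44) = (3/4)*(-53/44) = -159/176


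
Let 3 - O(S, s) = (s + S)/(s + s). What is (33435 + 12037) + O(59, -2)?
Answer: 181957/4 ≈ 45489.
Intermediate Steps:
O(S, s) = 3 - (S + s)/(2*s) (O(S, s) = 3 - (s + S)/(s + s) = 3 - (S + s)/(2*s))
(33435 + 12037) + O(59, -2) = (33435 + 12037) + (1/2)*(-1*59 + 5*(-2))/(-2) = 45472 + (1/2)*(-1/2)*(-59 - 10) = 45472 + (1/2)*(-1/2)*(-69) = 45472 + 69/4 = 181957/4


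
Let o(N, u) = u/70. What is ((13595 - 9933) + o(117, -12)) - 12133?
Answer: -296491/35 ≈ -8471.2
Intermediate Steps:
o(N, u) = u/70 (o(N, u) = u*(1/70) = u/70)
((13595 - 9933) + o(117, -12)) - 12133 = ((13595 - 9933) + (1/70)*(-12)) - 12133 = (3662 - 6/35) - 12133 = 128164/35 - 12133 = -296491/35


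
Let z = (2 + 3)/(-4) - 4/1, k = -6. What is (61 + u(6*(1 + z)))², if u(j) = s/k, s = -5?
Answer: 137641/36 ≈ 3823.4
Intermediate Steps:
z = -21/4 (z = 5*(-¼) - 4*1 = -5/4 - 4 = -21/4 ≈ -5.2500)
u(j) = ⅚ (u(j) = -5/(-6) = -5*(-⅙) = ⅚)
(61 + u(6*(1 + z)))² = (61 + ⅚)² = (371/6)² = 137641/36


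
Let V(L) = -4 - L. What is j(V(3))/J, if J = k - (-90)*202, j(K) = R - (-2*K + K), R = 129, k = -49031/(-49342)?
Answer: 6019724/897086591 ≈ 0.0067103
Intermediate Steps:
k = 49031/49342 (k = -49031*(-1/49342) = 49031/49342 ≈ 0.99370)
j(K) = 129 + K (j(K) = 129 - (-2*K + K) = 129 - (-1)*K = 129 + K)
J = 897086591/49342 (J = 49031/49342 - (-90)*202 = 49031/49342 - 1*(-18180) = 49031/49342 + 18180 = 897086591/49342 ≈ 18181.)
j(V(3))/J = (129 + (-4 - 1*3))/(897086591/49342) = (129 + (-4 - 3))*(49342/897086591) = (129 - 7)*(49342/897086591) = 122*(49342/897086591) = 6019724/897086591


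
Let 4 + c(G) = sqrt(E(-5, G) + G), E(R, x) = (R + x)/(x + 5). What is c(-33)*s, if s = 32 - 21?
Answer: -44 + 11*I*sqrt(6202)/14 ≈ -44.0 + 61.877*I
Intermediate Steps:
s = 11
E(R, x) = (R + x)/(5 + x)
c(G) = -4 + sqrt(G + (-5 + G)/(5 + G)) (c(G) = -4 + sqrt((-5 + G)/(5 + G) + G) = -4 + sqrt(G + (-5 + G)/(5 + G)))
c(-33)*s = (-4 + sqrt((-5 - 33 - 33*(5 - 33))/(5 - 33)))*11 = (-4 + sqrt((-5 - 33 - 33*(-28))/(-28)))*11 = (-4 + sqrt(-(-5 - 33 + 924)/28))*11 = (-4 + sqrt(-1/28*886))*11 = (-4 + sqrt(-443/14))*11 = (-4 + I*sqrt(6202)/14)*11 = -44 + 11*I*sqrt(6202)/14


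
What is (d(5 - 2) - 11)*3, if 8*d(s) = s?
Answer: -255/8 ≈ -31.875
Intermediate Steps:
d(s) = s/8
(d(5 - 2) - 11)*3 = ((5 - 2)/8 - 11)*3 = ((⅛)*3 - 11)*3 = (3/8 - 11)*3 = -85/8*3 = -255/8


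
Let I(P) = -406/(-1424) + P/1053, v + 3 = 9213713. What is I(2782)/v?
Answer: 168811/531373083120 ≈ 3.1769e-7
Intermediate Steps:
v = 9213710 (v = -3 + 9213713 = 9213710)
I(P) = 203/712 + P/1053 (I(P) = -406*(-1/1424) + P*(1/1053) = 203/712 + P/1053)
I(2782)/v = (203/712 + (1/1053)*2782)/9213710 = (203/712 + 214/81)*(1/9213710) = (168811/57672)*(1/9213710) = 168811/531373083120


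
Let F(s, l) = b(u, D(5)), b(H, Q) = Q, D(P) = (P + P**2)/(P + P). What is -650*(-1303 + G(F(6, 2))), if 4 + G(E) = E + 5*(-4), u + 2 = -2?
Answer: 860600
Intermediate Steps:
D(P) = (P + P**2)/(2*P) (D(P) = (P + P**2)/((2*P)) = (P + P**2)*(1/(2*P)) = (P + P**2)/(2*P))
u = -4 (u = -2 - 2 = -4)
F(s, l) = 3 (F(s, l) = 1/2 + (1/2)*5 = 1/2 + 5/2 = 3)
G(E) = -24 + E (G(E) = -4 + (E + 5*(-4)) = -4 + (E - 20) = -4 + (-20 + E) = -24 + E)
-650*(-1303 + G(F(6, 2))) = -650*(-1303 + (-24 + 3)) = -650*(-1303 - 21) = -650*(-1324) = 860600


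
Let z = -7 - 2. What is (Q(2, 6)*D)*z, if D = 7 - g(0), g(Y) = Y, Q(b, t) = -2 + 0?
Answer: 126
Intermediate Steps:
z = -9
Q(b, t) = -2
D = 7 (D = 7 - 1*0 = 7 + 0 = 7)
(Q(2, 6)*D)*z = -2*7*(-9) = -14*(-9) = 126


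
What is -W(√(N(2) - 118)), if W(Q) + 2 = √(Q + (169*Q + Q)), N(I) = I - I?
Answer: 2 - 3*√19*118^(¼)*√I ≈ -28.476 - 30.476*I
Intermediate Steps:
N(I) = 0
W(Q) = -2 + 3*√19*√Q (W(Q) = -2 + √(Q + (169*Q + Q)) = -2 + √(Q + 170*Q) = -2 + √(171*Q) = -2 + 3*√19*√Q)
-W(√(N(2) - 118)) = -(-2 + 3*√19*√(√(0 - 118))) = -(-2 + 3*√19*√(√(-118))) = -(-2 + 3*√19*√(I*√118)) = -(-2 + 3*√19*(118^(¼)*√I)) = -(-2 + 3*√19*118^(¼)*√I) = 2 - 3*√19*118^(¼)*√I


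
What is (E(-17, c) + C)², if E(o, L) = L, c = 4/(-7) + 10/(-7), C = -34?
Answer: 1296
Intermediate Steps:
c = -2 (c = 4*(-⅐) + 10*(-⅐) = -4/7 - 10/7 = -2)
(E(-17, c) + C)² = (-2 - 34)² = (-36)² = 1296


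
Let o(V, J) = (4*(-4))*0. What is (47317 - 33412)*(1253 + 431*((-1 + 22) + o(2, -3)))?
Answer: 143277120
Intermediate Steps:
o(V, J) = 0 (o(V, J) = -16*0 = 0)
(47317 - 33412)*(1253 + 431*((-1 + 22) + o(2, -3))) = (47317 - 33412)*(1253 + 431*((-1 + 22) + 0)) = 13905*(1253 + 431*(21 + 0)) = 13905*(1253 + 431*21) = 13905*(1253 + 9051) = 13905*10304 = 143277120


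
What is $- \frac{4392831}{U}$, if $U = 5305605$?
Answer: $- \frac{1464277}{1768535} \approx -0.82796$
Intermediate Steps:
$- \frac{4392831}{U} = - \frac{4392831}{5305605} = \left(-4392831\right) \frac{1}{5305605} = - \frac{1464277}{1768535}$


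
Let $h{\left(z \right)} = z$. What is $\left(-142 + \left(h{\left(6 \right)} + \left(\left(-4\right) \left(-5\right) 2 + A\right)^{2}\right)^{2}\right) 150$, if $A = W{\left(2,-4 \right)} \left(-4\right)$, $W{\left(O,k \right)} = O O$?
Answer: $50787300$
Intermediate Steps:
$W{\left(O,k \right)} = O^{2}$
$A = -16$ ($A = 2^{2} \left(-4\right) = 4 \left(-4\right) = -16$)
$\left(-142 + \left(h{\left(6 \right)} + \left(\left(-4\right) \left(-5\right) 2 + A\right)^{2}\right)^{2}\right) 150 = \left(-142 + \left(6 + \left(\left(-4\right) \left(-5\right) 2 - 16\right)^{2}\right)^{2}\right) 150 = \left(-142 + \left(6 + \left(20 \cdot 2 - 16\right)^{2}\right)^{2}\right) 150 = \left(-142 + \left(6 + \left(40 - 16\right)^{2}\right)^{2}\right) 150 = \left(-142 + \left(6 + 24^{2}\right)^{2}\right) 150 = \left(-142 + \left(6 + 576\right)^{2}\right) 150 = \left(-142 + 582^{2}\right) 150 = \left(-142 + 338724\right) 150 = 338582 \cdot 150 = 50787300$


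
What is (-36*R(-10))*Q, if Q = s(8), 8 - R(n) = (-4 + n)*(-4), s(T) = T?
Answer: 13824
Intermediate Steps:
R(n) = -8 + 4*n (R(n) = 8 - (-4 + n)*(-4) = 8 - (16 - 4*n) = 8 + (-16 + 4*n) = -8 + 4*n)
Q = 8
(-36*R(-10))*Q = -36*(-8 + 4*(-10))*8 = -36*(-8 - 40)*8 = -36*(-48)*8 = 1728*8 = 13824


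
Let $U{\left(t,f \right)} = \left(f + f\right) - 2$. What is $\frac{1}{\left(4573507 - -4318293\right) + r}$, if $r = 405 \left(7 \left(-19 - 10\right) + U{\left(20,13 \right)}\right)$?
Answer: $\frac{1}{8819305} \approx 1.1339 \cdot 10^{-7}$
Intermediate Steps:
$U{\left(t,f \right)} = -2 + 2 f$ ($U{\left(t,f \right)} = 2 f - 2 = -2 + 2 f$)
$r = -72495$ ($r = 405 \left(7 \left(-19 - 10\right) + \left(-2 + 2 \cdot 13\right)\right) = 405 \left(7 \left(-29\right) + \left(-2 + 26\right)\right) = 405 \left(-203 + 24\right) = 405 \left(-179\right) = -72495$)
$\frac{1}{\left(4573507 - -4318293\right) + r} = \frac{1}{\left(4573507 - -4318293\right) - 72495} = \frac{1}{\left(4573507 + 4318293\right) - 72495} = \frac{1}{8891800 - 72495} = \frac{1}{8819305}$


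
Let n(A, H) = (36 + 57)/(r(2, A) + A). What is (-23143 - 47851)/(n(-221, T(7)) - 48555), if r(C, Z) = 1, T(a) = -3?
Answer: 15618680/10682193 ≈ 1.4621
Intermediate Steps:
n(A, H) = 93/(1 + A) (n(A, H) = (36 + 57)/(1 + A) = 93/(1 + A))
(-23143 - 47851)/(n(-221, T(7)) - 48555) = (-23143 - 47851)/(93/(1 - 221) - 48555) = -70994/(93/(-220) - 48555) = -70994/(93*(-1/220) - 48555) = -70994/(-93/220 - 48555) = -70994/(-10682193/220) = -70994*(-220/10682193) = 15618680/10682193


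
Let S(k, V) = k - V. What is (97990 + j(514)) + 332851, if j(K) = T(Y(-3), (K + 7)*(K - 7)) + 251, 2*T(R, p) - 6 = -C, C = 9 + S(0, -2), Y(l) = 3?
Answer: 862179/2 ≈ 4.3109e+5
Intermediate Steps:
C = 11 (C = 9 + (0 - 1*(-2)) = 9 + (0 + 2) = 9 + 2 = 11)
T(R, p) = -5/2 (T(R, p) = 3 + (-1*11)/2 = 3 + (½)*(-11) = 3 - 11/2 = -5/2)
j(K) = 497/2 (j(K) = -5/2 + 251 = 497/2)
(97990 + j(514)) + 332851 = (97990 + 497/2) + 332851 = 196477/2 + 332851 = 862179/2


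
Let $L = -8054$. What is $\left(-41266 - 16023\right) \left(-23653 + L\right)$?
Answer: $1816462323$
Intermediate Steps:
$\left(-41266 - 16023\right) \left(-23653 + L\right) = \left(-41266 - 16023\right) \left(-23653 - 8054\right) = \left(-57289\right) \left(-31707\right) = 1816462323$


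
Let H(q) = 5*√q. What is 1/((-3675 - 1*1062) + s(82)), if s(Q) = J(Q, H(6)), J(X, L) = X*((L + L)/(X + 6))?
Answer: -382118/1810050941 - 2255*√6/5430152823 ≈ -0.00021213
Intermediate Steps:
J(X, L) = 2*L*X/(6 + X) (J(X, L) = X*((2*L)/(6 + X)) = X*(2*L/(6 + X)) = 2*L*X/(6 + X))
s(Q) = 10*Q*√6/(6 + Q) (s(Q) = 2*(5*√6)*Q/(6 + Q) = 10*Q*√6/(6 + Q))
1/((-3675 - 1*1062) + s(82)) = 1/((-3675 - 1*1062) + 10*82*√6/(6 + 82)) = 1/((-3675 - 1062) + 10*82*√6/88) = 1/(-4737 + 10*82*√6*(1/88)) = 1/(-4737 + 205*√6/22)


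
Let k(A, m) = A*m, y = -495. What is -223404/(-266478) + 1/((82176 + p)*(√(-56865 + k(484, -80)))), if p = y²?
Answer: 37234/44413 - I*√95585/31275507585 ≈ 0.83836 - 9.8853e-9*I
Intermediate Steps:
p = 245025 (p = (-495)² = 245025)
-223404/(-266478) + 1/((82176 + p)*(√(-56865 + k(484, -80)))) = -223404/(-266478) + 1/((82176 + 245025)*(√(-56865 + 484*(-80)))) = -223404*(-1/266478) + 1/(327201*(√(-56865 - 38720))) = 37234/44413 + 1/(327201*(√(-95585))) = 37234/44413 + 1/(327201*((I*√95585))) = 37234/44413 + (-I*√95585/95585)/327201 = 37234/44413 - I*√95585/31275507585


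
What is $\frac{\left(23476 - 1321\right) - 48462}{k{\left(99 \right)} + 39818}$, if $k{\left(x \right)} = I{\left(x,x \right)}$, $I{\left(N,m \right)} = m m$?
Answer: $- \frac{26307}{49619} \approx -0.53018$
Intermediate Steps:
$I{\left(N,m \right)} = m^{2}$
$k{\left(x \right)} = x^{2}$
$\frac{\left(23476 - 1321\right) - 48462}{k{\left(99 \right)} + 39818} = \frac{\left(23476 - 1321\right) - 48462}{99^{2} + 39818} = \frac{\left(23476 - 1321\right) - 48462}{9801 + 39818} = \frac{22155 - 48462}{49619} = \left(-26307\right) \frac{1}{49619} = - \frac{26307}{49619}$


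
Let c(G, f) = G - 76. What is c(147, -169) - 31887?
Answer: -31816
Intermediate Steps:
c(G, f) = -76 + G
c(147, -169) - 31887 = (-76 + 147) - 31887 = 71 - 31887 = -31816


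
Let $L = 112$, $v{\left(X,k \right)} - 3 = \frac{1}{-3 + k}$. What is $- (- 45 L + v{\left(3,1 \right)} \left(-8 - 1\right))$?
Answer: $\frac{10125}{2} \approx 5062.5$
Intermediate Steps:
$v{\left(X,k \right)} = 3 + \frac{1}{-3 + k}$
$- (- 45 L + v{\left(3,1 \right)} \left(-8 - 1\right)) = - (\left(-45\right) 112 + \frac{-8 + 3 \cdot 1}{-3 + 1} \left(-8 - 1\right)) = - (-5040 + \frac{-8 + 3}{-2} \left(-8 - 1\right)) = - (-5040 + \left(- \frac{1}{2}\right) \left(-5\right) \left(-9\right)) = - (-5040 + \frac{5}{2} \left(-9\right)) = - (-5040 - \frac{45}{2}) = \left(-1\right) \left(- \frac{10125}{2}\right) = \frac{10125}{2}$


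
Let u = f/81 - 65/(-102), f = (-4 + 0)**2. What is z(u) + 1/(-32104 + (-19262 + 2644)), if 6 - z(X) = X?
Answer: 10192172/1973241 ≈ 5.1652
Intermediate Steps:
f = 16 (f = (-4)**2 = 16)
u = 2299/2754 (u = 16/81 - 65/(-102) = 16*(1/81) - 65*(-1/102) = 16/81 + 65/102 = 2299/2754 ≈ 0.83479)
z(X) = 6 - X
z(u) + 1/(-32104 + (-19262 + 2644)) = (6 - 1*2299/2754) + 1/(-32104 + (-19262 + 2644)) = (6 - 2299/2754) + 1/(-32104 - 16618) = 14225/2754 + 1/(-48722) = 14225/2754 - 1/48722 = 10192172/1973241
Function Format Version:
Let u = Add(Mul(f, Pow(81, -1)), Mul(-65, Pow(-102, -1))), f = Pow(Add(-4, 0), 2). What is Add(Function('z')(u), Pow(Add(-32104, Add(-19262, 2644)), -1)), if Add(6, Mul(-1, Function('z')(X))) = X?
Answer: Rational(10192172, 1973241) ≈ 5.1652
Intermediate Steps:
f = 16 (f = Pow(-4, 2) = 16)
u = Rational(2299, 2754) (u = Add(Mul(16, Pow(81, -1)), Mul(-65, Pow(-102, -1))) = Add(Mul(16, Rational(1, 81)), Mul(-65, Rational(-1, 102))) = Add(Rational(16, 81), Rational(65, 102)) = Rational(2299, 2754) ≈ 0.83479)
Function('z')(X) = Add(6, Mul(-1, X))
Add(Function('z')(u), Pow(Add(-32104, Add(-19262, 2644)), -1)) = Add(Add(6, Mul(-1, Rational(2299, 2754))), Pow(Add(-32104, Add(-19262, 2644)), -1)) = Add(Add(6, Rational(-2299, 2754)), Pow(Add(-32104, -16618), -1)) = Add(Rational(14225, 2754), Pow(-48722, -1)) = Add(Rational(14225, 2754), Rational(-1, 48722)) = Rational(10192172, 1973241)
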